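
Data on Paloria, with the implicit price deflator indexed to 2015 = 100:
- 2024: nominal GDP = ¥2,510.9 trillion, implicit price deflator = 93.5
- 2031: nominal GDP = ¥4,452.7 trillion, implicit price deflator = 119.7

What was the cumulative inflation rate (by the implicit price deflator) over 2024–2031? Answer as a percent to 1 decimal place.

Price-level change = 119.7 / 93.5 − 1 = 0.2802.

28.0%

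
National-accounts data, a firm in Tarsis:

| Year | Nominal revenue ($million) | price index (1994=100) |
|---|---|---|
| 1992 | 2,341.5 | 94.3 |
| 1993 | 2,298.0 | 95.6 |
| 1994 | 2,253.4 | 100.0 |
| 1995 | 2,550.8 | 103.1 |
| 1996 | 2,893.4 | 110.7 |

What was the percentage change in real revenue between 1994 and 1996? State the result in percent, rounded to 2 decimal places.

15.99%

Real revenue 1994 = 2253.4/1.000 = 2253.40.
Real revenue 1996 = 2893.4/1.107 = 2613.73.
Change = 2613.73/2253.40 − 1 = 0.1599.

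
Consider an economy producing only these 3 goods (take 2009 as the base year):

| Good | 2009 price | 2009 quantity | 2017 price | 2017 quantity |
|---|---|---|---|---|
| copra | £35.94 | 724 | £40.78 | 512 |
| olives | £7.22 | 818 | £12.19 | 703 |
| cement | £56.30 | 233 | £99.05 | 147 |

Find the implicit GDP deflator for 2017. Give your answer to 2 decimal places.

138.60

Nominal GDP 2017 = 40.78·512 + 12.19·703 + 99.05·147 = 44009.28.
Real GDP 2017 (at 2009 prices) = 35.94·512 + 7.22·703 + 56.30·147 = 31753.04.
Deflator = Nominal/Real × 100 = 44009.28/31753.04 × 100 = 138.599.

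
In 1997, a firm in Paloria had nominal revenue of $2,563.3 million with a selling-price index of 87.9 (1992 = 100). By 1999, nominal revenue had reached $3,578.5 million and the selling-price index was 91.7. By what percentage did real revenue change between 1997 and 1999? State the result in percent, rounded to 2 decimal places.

33.82%

Real revenue 1997 = 2563.3 / 0.879 = 2916.15.
Real revenue 1999 = 3578.5 / 0.917 = 3902.40.
Real growth = 3902.40 / 2916.15 − 1 = 0.3382.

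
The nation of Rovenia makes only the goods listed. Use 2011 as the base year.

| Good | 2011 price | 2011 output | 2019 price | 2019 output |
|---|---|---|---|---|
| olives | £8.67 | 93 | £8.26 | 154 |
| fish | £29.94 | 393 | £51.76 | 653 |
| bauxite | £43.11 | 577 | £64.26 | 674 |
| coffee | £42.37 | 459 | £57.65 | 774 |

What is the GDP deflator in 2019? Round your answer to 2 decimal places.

Nominal GDP 2019 = 8.26·154 + 51.76·653 + 64.26·674 + 57.65·774 = 123003.66.
Real GDP 2019 (at 2011 prices) = 8.67·154 + 29.94·653 + 43.11·674 + 42.37·774 = 82736.52.
Deflator = Nominal/Real × 100 = 123003.66/82736.52 × 100 = 148.669.

148.67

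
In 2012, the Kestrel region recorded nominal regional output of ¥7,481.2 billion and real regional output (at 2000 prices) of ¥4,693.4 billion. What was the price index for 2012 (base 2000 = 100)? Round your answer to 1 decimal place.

159.4

price index = (Nominal / Real) × 100 = 7481.2 / 4693.4 × 100 = 159.40.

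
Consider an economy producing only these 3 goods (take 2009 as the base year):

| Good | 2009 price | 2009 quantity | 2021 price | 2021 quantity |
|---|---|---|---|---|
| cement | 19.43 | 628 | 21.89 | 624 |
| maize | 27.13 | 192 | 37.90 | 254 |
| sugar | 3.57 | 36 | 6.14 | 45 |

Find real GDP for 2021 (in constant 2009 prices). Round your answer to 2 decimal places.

Real GDP 2021 = Σ (p_2009 × q_2021) = 19.43·624 + 27.13·254 + 3.57·45 = 19175.99.

19175.99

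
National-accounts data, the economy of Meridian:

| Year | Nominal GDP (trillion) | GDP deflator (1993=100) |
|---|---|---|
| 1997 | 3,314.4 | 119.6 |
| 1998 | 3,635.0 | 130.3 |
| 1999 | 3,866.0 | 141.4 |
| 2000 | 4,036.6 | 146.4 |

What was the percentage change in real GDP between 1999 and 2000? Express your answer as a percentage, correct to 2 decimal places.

0.85%

Real GDP 1999 = 3866.0/1.414 = 2734.09.
Real GDP 2000 = 4036.6/1.464 = 2757.24.
Change = 2757.24/2734.09 − 1 = 0.0085.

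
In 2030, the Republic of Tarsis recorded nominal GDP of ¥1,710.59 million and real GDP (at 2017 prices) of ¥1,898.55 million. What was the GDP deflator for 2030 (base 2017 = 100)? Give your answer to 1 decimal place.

GDP deflator = (Nominal / Real) × 100 = 1710.59 / 1898.55 × 100 = 90.10.

90.1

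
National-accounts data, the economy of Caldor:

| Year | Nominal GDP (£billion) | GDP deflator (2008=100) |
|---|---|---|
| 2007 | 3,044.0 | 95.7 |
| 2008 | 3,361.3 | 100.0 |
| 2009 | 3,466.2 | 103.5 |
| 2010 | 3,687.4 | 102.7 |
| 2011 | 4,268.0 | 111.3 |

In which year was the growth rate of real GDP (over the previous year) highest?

2010

2008: real = 3361.3/1.000 = 3361.30; growth vs 2007 (3180.77) = 5.68%.
2009: real = 3466.2/1.035 = 3348.99; growth vs 2008 (3361.30) = -0.37%.
2010: real = 3687.4/1.027 = 3590.46; growth vs 2009 (3348.99) = 7.21%.
2011: real = 4268.0/1.113 = 3834.68; growth vs 2010 (3590.46) = 6.80%.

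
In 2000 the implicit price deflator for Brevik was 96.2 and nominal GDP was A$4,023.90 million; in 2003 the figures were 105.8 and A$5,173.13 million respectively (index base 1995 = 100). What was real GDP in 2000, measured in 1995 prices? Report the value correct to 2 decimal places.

A$4,182.85 million

Real GDP = Nominal / (implicit price deflator/100) = 4023.90 / 0.962 = 4182.85.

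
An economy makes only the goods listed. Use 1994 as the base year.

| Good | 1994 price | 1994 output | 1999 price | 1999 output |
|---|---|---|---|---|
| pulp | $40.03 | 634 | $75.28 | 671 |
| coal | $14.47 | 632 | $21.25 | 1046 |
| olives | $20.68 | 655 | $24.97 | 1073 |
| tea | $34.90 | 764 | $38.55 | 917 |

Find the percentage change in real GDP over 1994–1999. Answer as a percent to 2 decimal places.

Real GDP 1994 = Nominal GDP 1994 = 40.03·634 + 14.47·632 + 20.68·655 + 34.90·764 = 74733.06.
Real GDP 1999 (at 1994 prices) = 40.03·671 + 14.47·1046 + 20.68·1073 + 34.90·917 = 96188.69.
Real growth = 96188.69/74733.06 − 1 = 0.2871.

28.71%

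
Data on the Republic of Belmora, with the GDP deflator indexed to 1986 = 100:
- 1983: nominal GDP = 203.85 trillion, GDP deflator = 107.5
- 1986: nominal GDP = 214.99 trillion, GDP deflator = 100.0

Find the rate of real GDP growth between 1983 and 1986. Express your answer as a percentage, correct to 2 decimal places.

Deflate each year: 1983 → 203.85/1.075 = 189.63; 1986 → 214.99/1.000 = 214.99.
So real GDP changed by 214.99/189.63 − 1 = 0.1337, i.e. 13.37%.

13.37%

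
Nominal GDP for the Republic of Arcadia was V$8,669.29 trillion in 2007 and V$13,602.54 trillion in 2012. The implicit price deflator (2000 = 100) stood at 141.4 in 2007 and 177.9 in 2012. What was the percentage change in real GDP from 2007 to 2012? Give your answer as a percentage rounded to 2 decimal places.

24.71%

Real GDP 2007 = 8669.29 / 1.414 = 6131.04.
Real GDP 2012 = 13602.54 / 1.779 = 7646.17.
Real growth = 7646.17 / 6131.04 − 1 = 0.2471.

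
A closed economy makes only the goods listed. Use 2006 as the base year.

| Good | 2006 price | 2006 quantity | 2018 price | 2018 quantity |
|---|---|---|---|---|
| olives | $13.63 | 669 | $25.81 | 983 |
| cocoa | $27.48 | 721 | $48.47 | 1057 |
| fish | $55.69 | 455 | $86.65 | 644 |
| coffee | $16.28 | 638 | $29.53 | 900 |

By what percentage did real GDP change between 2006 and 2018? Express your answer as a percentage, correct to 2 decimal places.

43.78%

Real GDP 2006 = Nominal GDP 2006 = 13.63·669 + 27.48·721 + 55.69·455 + 16.28·638 = 64657.14.
Real GDP 2018 (at 2006 prices) = 13.63·983 + 27.48·1057 + 55.69·644 + 16.28·900 = 92961.01.
Real growth = 92961.01/64657.14 − 1 = 0.4378.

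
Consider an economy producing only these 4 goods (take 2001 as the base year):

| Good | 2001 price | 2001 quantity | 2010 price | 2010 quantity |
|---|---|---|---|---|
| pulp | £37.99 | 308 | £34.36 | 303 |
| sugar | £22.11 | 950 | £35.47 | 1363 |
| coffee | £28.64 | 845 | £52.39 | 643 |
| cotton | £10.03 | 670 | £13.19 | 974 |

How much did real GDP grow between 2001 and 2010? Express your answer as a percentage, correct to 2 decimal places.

Real GDP 2001 = Nominal GDP 2001 = 37.99·308 + 22.11·950 + 28.64·845 + 10.03·670 = 63626.32.
Real GDP 2010 (at 2001 prices) = 37.99·303 + 22.11·1363 + 28.64·643 + 10.03·974 = 69831.64.
Real growth = 69831.64/63626.32 − 1 = 0.0975.

9.75%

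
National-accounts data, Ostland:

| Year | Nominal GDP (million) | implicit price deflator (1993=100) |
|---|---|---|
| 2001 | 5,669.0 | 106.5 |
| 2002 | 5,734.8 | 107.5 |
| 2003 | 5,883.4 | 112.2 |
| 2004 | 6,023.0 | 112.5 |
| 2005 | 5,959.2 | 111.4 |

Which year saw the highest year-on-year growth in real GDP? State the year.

2004

2002: real = 5734.8/1.075 = 5334.70; growth vs 2001 (5323.00) = 0.22%.
2003: real = 5883.4/1.122 = 5243.67; growth vs 2002 (5334.70) = -1.71%.
2004: real = 6023.0/1.125 = 5353.78; growth vs 2003 (5243.67) = 2.10%.
2005: real = 5959.2/1.114 = 5349.37; growth vs 2004 (5353.78) = -0.08%.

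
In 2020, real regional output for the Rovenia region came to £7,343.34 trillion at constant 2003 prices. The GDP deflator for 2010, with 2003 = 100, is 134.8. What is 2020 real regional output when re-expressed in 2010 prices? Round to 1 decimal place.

Real regional output in 2010 prices = Real regional output in 2003 prices × (P_2010/P_2003) = 7343.34 × 1.348 = 9898.82.

£9,898.8 trillion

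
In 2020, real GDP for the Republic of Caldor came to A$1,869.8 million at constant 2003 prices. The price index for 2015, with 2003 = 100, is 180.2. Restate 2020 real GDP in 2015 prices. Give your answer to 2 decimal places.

A$3,369.38 million

Real GDP in 2015 prices = Real GDP in 2003 prices × (P_2015/P_2003) = 1869.8 × 1.802 = 3369.38.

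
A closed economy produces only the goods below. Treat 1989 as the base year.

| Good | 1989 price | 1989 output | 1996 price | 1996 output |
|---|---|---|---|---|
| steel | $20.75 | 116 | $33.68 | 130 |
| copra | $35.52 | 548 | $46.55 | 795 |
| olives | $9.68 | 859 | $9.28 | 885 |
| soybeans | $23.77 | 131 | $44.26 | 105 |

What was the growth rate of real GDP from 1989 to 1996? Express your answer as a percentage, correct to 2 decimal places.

Real GDP 1989 = Nominal GDP 1989 = 20.75·116 + 35.52·548 + 9.68·859 + 23.77·131 = 33300.95.
Real GDP 1996 (at 1989 prices) = 20.75·130 + 35.52·795 + 9.68·885 + 23.77·105 = 41998.55.
Real growth = 41998.55/33300.95 − 1 = 0.2612.

26.12%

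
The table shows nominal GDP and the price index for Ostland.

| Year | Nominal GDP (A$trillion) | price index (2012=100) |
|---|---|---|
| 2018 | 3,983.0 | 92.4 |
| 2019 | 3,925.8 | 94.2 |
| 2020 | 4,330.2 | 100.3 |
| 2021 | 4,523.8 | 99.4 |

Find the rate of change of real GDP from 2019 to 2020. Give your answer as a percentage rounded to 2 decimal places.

Real GDP 2019 = 3925.8/0.942 = 4167.52.
Real GDP 2020 = 4330.2/1.003 = 4317.25.
Change = 4317.25/4167.52 − 1 = 0.0359.

3.59%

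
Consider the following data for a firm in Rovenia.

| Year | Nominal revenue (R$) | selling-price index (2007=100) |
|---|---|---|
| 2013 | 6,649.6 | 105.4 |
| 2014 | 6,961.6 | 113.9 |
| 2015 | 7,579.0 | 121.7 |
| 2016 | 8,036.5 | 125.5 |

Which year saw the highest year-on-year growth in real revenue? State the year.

2014: real = 6961.6/1.139 = 6112.03; growth vs 2013 (6308.92) = -3.12%.
2015: real = 7579.0/1.217 = 6227.61; growth vs 2014 (6112.03) = 1.89%.
2016: real = 8036.5/1.255 = 6403.59; growth vs 2015 (6227.61) = 2.83%.

2016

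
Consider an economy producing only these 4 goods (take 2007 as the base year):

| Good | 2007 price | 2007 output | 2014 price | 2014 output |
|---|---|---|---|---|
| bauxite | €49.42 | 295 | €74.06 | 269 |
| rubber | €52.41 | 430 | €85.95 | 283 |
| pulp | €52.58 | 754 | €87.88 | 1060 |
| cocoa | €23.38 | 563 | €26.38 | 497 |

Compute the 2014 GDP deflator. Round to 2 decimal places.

157.63

Nominal GDP 2014 = 74.06·269 + 85.95·283 + 87.88·1060 + 26.38·497 = 150509.65.
Real GDP 2014 (at 2007 prices) = 49.42·269 + 52.41·283 + 52.58·1060 + 23.38·497 = 95480.67.
Deflator = Nominal/Real × 100 = 150509.65/95480.67 × 100 = 157.634.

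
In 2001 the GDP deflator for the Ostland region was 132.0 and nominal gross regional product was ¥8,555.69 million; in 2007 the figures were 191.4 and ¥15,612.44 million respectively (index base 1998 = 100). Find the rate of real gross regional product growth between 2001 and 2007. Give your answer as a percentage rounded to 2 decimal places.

25.85%

Real gross regional product 2001 = 8555.69 / 1.320 = 6481.58.
Real gross regional product 2007 = 15612.44 / 1.914 = 8156.97.
Real growth = 8156.97 / 6481.58 − 1 = 0.2585.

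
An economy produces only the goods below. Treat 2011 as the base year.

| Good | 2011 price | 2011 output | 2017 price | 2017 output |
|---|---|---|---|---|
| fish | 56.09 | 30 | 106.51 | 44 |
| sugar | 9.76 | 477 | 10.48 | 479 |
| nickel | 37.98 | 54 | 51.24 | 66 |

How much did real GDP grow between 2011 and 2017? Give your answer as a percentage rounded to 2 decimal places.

Real GDP 2011 = Nominal GDP 2011 = 56.09·30 + 9.76·477 + 37.98·54 = 8389.14.
Real GDP 2017 (at 2011 prices) = 56.09·44 + 9.76·479 + 37.98·66 = 9649.68.
Real growth = 9649.68/8389.14 − 1 = 0.1503.

15.03%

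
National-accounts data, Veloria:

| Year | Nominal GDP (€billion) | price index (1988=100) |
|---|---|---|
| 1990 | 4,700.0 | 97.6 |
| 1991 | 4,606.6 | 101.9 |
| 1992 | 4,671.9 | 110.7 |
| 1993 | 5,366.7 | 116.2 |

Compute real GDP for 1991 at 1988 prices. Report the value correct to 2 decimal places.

€4,520.71 billion

Real GDP 1991 = 4606.6 / 1.019 = 4520.71.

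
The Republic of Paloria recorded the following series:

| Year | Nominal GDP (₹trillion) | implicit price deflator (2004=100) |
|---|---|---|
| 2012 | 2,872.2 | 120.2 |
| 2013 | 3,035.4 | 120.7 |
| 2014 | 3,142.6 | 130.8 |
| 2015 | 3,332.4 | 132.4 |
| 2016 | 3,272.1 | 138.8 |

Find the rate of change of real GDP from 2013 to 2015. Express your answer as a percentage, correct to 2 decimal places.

0.08%

Real GDP 2013 = 3035.4/1.207 = 2514.83.
Real GDP 2015 = 3332.4/1.324 = 2516.92.
Change = 2516.92/2514.83 − 1 = 0.0008.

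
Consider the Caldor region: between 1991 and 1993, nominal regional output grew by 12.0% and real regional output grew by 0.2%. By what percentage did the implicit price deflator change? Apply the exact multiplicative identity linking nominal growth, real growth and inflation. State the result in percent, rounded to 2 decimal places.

11.78%

(1 + g_nom) = (1 + g_real)(1 + π), so π = 1.1200 / 1.0020 − 1 = 0.11776.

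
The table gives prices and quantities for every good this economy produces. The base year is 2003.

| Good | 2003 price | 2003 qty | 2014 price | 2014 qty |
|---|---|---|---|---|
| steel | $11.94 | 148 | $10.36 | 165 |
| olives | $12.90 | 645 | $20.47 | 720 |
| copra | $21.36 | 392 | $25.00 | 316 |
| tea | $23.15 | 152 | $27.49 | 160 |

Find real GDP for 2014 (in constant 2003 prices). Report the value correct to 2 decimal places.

Real GDP 2014 = Σ (p_2003 × q_2014) = 11.94·165 + 12.90·720 + 21.36·316 + 23.15·160 = 21711.86.

$21711.86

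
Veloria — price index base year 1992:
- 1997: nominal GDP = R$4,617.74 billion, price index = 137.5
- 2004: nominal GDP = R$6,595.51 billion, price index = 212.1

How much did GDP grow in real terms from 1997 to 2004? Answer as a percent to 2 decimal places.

Real GDP 1997 = 4617.74 / 1.375 = 3358.36.
Real GDP 2004 = 6595.51 / 2.121 = 3109.62.
Real growth = 3109.62 / 3358.36 − 1 = -0.0741.

-7.41%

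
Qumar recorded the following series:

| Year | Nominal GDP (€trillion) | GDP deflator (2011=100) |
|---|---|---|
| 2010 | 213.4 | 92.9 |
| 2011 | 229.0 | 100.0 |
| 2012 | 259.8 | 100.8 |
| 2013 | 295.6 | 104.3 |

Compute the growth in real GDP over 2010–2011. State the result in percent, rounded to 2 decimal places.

-0.31%

Real GDP 2010 = 213.4/0.929 = 229.71.
Real GDP 2011 = 229.0/1.000 = 229.00.
Change = 229.00/229.71 − 1 = -0.0031.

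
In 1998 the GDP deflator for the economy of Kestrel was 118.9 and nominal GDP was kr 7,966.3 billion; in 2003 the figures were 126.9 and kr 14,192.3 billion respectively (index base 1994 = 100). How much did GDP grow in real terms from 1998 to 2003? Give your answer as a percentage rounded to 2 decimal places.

66.92%

Deflate each year: 1998 → 7966.3/1.189 = 6700.00; 2003 → 14192.3/1.269 = 11183.85.
So real GDP changed by 11183.85/6700.00 − 1 = 0.6692, i.e. 66.92%.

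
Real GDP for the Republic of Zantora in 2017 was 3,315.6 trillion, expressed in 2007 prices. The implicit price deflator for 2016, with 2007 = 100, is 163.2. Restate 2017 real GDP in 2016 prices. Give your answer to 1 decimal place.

Real GDP in 2016 prices = Real GDP in 2007 prices × (P_2016/P_2007) = 3315.6 × 1.632 = 5411.06.

5,411.1 trillion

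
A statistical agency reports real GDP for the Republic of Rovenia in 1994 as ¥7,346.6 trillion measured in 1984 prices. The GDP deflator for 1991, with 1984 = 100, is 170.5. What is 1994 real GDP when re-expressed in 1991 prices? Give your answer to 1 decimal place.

Real GDP in 1991 prices = Real GDP in 1984 prices × (P_1991/P_1984) = 7346.6 × 1.705 = 12525.95.

¥12,526.0 trillion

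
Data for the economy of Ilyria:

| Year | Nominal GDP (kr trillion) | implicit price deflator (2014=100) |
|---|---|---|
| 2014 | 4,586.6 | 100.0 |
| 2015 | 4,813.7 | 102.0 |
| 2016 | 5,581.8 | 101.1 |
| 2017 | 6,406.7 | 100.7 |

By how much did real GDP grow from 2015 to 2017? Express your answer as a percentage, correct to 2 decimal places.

34.81%

Real GDP 2015 = 4813.7/1.020 = 4719.31.
Real GDP 2017 = 6406.7/1.007 = 6362.16.
Change = 6362.16/4719.31 − 1 = 0.3481.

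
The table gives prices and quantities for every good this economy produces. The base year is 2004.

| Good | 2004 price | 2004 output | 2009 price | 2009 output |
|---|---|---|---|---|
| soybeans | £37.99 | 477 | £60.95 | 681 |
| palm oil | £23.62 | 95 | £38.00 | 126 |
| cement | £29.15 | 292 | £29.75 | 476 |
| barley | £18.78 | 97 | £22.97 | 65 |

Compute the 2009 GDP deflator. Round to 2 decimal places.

140.97

Nominal GDP 2009 = 60.95·681 + 38.00·126 + 29.75·476 + 22.97·65 = 61949.00.
Real GDP 2009 (at 2004 prices) = 37.99·681 + 23.62·126 + 29.15·476 + 18.78·65 = 43943.41.
Deflator = Nominal/Real × 100 = 61949.00/43943.41 × 100 = 140.974.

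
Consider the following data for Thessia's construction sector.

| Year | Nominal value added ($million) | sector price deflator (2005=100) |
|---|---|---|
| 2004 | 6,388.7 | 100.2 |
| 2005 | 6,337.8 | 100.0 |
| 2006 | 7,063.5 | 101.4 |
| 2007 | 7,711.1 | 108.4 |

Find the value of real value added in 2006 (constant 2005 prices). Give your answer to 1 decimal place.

$6,966.0 million

Real value added 2006 = 7063.5 / 1.014 = 6965.98.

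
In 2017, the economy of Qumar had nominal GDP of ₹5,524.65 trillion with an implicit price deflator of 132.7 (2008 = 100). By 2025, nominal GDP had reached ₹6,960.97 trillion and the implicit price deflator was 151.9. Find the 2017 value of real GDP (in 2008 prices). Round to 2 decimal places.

₹4,163.26 trillion

Real GDP = Nominal / (implicit price deflator/100) = 5524.65 / 1.327 = 4163.26.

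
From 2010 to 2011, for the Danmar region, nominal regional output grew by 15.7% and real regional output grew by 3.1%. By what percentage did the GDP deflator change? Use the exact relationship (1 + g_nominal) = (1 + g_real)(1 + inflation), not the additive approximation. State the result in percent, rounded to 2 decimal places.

12.22%

(1 + g_nom) = (1 + g_real)(1 + π), so π = 1.1570 / 1.0310 − 1 = 0.12221.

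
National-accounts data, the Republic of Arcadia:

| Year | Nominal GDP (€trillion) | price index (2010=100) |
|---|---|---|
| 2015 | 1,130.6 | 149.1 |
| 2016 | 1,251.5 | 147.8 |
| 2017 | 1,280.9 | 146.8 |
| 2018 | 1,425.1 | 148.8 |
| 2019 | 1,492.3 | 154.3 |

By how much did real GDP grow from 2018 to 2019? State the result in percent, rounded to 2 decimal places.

0.98%

Real GDP 2018 = 1425.1/1.488 = 957.73.
Real GDP 2019 = 1492.3/1.543 = 967.14.
Change = 967.14/957.73 − 1 = 0.0098.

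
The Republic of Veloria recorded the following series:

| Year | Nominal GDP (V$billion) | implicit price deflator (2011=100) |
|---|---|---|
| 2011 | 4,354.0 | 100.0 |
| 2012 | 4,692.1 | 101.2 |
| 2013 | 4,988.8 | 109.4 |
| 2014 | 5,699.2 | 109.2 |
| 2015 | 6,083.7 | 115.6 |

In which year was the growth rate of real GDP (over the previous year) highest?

2014

2012: real = 4692.1/1.012 = 4636.46; growth vs 2011 (4354.00) = 6.49%.
2013: real = 4988.8/1.094 = 4560.15; growth vs 2012 (4636.46) = -1.65%.
2014: real = 5699.2/1.092 = 5219.05; growth vs 2013 (4560.15) = 14.45%.
2015: real = 6083.7/1.156 = 5262.72; growth vs 2014 (5219.05) = 0.84%.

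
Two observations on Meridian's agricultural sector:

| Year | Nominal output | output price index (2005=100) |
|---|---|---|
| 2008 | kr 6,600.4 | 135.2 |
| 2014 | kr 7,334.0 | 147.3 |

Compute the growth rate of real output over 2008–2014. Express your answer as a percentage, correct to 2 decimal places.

1.99%

Real output 2008 = 6600.4 / 1.352 = 4881.95.
Real output 2014 = 7334.0 / 1.473 = 4978.95.
Real growth = 4978.95 / 4881.95 − 1 = 0.0199.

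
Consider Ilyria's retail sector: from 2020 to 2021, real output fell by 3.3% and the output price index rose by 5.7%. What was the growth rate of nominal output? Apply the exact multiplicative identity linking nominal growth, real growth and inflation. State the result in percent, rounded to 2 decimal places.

2.21%

(1 + g_nom) = (1 + g_real)(1 + π) = 0.9670 × 1.0570 = 1.02212.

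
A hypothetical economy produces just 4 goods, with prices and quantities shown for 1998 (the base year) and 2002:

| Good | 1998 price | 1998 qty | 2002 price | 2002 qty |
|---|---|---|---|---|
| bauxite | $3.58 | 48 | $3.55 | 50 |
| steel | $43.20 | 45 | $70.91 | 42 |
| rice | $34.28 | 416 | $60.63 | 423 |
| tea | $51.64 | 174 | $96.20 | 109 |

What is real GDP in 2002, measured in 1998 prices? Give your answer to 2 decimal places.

$22122.60

Real GDP 2002 = Σ (p_1998 × q_2002) = 3.58·50 + 43.20·42 + 34.28·423 + 51.64·109 = 22122.60.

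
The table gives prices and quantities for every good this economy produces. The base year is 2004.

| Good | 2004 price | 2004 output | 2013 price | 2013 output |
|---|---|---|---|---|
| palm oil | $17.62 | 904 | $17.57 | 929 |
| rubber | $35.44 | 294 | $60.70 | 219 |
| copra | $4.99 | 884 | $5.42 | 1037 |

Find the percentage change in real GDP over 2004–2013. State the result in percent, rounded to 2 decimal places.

-4.73%

Real GDP 2004 = Nominal GDP 2004 = 17.62·904 + 35.44·294 + 4.99·884 = 30759.00.
Real GDP 2013 (at 2004 prices) = 17.62·929 + 35.44·219 + 4.99·1037 = 29304.97.
Real growth = 29304.97/30759.00 − 1 = -0.0473.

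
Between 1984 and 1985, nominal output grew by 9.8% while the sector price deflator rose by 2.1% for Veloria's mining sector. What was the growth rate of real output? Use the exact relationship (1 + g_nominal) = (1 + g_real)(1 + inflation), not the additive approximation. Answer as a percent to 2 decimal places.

7.54%

(1 + g_nom) = (1 + g_real)(1 + π), so g_real = 1.0980 / 1.0210 − 1 = 0.07542.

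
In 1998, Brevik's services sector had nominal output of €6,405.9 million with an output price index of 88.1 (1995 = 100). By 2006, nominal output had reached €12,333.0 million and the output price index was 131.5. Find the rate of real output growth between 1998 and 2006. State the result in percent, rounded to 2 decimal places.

28.98%

Real output 1998 = 6405.9 / 0.881 = 7271.17.
Real output 2006 = 12333.0 / 1.315 = 9378.71.
Real growth = 9378.71 / 7271.17 − 1 = 0.2898.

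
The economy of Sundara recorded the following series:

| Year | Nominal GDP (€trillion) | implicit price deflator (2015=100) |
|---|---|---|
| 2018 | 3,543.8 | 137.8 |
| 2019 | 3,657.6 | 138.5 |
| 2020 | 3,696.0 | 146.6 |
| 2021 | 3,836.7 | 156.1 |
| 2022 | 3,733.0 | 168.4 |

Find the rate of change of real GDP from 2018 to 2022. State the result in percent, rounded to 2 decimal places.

-13.80%

Real GDP 2018 = 3543.8/1.378 = 2571.70.
Real GDP 2022 = 3733.0/1.684 = 2216.75.
Change = 2216.75/2571.70 − 1 = -0.1380.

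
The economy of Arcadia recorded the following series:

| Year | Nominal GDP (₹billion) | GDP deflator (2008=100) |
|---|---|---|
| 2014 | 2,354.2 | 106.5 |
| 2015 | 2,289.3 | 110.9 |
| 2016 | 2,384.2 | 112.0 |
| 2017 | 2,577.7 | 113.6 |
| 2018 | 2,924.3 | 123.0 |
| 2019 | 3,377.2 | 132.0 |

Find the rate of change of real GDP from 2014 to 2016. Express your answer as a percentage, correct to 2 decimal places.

Real GDP 2014 = 2354.2/1.065 = 2210.52.
Real GDP 2016 = 2384.2/1.120 = 2128.75.
Change = 2128.75/2210.52 − 1 = -0.0370.

-3.70%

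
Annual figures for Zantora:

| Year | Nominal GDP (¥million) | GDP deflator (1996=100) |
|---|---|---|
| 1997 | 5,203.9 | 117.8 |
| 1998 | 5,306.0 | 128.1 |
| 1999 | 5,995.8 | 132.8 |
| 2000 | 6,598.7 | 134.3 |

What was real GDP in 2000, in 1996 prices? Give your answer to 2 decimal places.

Real GDP 2000 = 6598.7 / 1.343 = 4913.40.

¥4,913.40 million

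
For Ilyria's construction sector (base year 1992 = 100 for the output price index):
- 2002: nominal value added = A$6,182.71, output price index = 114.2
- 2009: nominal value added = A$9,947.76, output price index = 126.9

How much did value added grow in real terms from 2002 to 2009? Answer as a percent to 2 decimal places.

Deflate each year: 2002 → 6182.71/1.142 = 5413.93; 2009 → 9947.76/1.269 = 7839.05.
So real value added changed by 7839.05/5413.93 − 1 = 0.4479, i.e. 44.79%.

44.79%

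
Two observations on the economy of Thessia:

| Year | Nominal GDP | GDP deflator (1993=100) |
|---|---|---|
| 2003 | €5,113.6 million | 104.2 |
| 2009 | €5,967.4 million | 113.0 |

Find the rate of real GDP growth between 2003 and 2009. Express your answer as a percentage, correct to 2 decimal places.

7.61%

Deflate each year: 2003 → 5113.6/1.042 = 4907.49; 2009 → 5967.4/1.130 = 5280.88.
So real GDP changed by 5280.88/4907.49 − 1 = 0.0761, i.e. 7.61%.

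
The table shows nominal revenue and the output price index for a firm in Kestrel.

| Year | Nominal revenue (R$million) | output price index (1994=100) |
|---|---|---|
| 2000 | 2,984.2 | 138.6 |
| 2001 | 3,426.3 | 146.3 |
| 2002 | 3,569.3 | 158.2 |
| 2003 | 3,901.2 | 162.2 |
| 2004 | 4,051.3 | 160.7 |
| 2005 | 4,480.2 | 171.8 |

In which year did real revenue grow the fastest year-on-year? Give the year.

2001: real = 3426.3/1.463 = 2341.97; growth vs 2000 (2153.10) = 8.77%.
2002: real = 3569.3/1.582 = 2256.19; growth vs 2001 (2341.97) = -3.66%.
2003: real = 3901.2/1.622 = 2405.18; growth vs 2002 (2256.19) = 6.60%.
2004: real = 4051.3/1.607 = 2521.03; growth vs 2003 (2405.18) = 4.82%.
2005: real = 4480.2/1.718 = 2607.80; growth vs 2004 (2521.03) = 3.44%.

2001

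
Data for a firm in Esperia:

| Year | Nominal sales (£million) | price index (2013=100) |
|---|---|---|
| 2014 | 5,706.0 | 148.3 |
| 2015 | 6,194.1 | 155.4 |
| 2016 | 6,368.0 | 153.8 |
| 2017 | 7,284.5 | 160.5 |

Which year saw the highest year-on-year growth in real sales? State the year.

2017

2015: real = 6194.1/1.554 = 3985.91; growth vs 2014 (3847.61) = 3.59%.
2016: real = 6368.0/1.538 = 4140.44; growth vs 2015 (3985.91) = 3.88%.
2017: real = 7284.5/1.605 = 4538.63; growth vs 2016 (4140.44) = 9.62%.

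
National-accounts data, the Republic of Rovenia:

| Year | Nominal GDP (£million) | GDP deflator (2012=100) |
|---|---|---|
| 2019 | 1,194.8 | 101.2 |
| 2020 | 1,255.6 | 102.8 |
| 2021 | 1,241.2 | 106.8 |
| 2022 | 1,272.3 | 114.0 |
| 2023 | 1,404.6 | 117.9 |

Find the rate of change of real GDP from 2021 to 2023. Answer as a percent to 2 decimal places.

2.51%

Real GDP 2021 = 1241.2/1.068 = 1162.17.
Real GDP 2023 = 1404.6/1.179 = 1191.35.
Change = 1191.35/1162.17 − 1 = 0.0251.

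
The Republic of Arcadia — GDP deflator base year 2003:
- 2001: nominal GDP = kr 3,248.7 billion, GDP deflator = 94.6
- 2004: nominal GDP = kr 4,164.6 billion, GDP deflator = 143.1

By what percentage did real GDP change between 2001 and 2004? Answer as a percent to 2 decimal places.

Real GDP 2001 = 3248.7 / 0.946 = 3434.14.
Real GDP 2004 = 4164.6 / 1.431 = 2910.27.
Real growth = 2910.27 / 3434.14 − 1 = -0.1525.

-15.25%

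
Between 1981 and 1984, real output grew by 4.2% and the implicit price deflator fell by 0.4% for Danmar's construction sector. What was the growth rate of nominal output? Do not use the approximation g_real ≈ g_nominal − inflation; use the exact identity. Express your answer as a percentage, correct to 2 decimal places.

3.78%

(1 + g_nom) = (1 + g_real)(1 + π) = 1.0420 × 0.9960 = 1.03783.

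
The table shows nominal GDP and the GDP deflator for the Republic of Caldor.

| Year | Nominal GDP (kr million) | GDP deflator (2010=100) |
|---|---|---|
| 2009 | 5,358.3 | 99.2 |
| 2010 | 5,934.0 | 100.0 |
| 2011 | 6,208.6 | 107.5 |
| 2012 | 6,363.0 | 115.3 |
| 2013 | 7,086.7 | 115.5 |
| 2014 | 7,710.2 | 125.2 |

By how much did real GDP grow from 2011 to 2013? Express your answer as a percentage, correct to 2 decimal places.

Real GDP 2011 = 6208.6/1.075 = 5775.44.
Real GDP 2013 = 7086.7/1.155 = 6135.67.
Change = 6135.67/5775.44 − 1 = 0.0624.

6.24%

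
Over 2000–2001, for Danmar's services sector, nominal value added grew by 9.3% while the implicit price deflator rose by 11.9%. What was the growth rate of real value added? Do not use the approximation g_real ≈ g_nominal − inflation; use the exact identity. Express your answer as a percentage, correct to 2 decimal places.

(1 + g_nom) = (1 + g_real)(1 + π), so g_real = 1.0930 / 1.1190 − 1 = -0.02324.

-2.32%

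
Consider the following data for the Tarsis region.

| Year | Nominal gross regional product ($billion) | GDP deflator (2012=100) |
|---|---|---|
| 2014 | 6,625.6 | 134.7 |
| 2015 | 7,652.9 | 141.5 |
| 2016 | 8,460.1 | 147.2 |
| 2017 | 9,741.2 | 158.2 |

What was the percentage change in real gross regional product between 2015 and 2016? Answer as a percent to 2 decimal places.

6.27%

Real gross regional product 2015 = 7652.9/1.415 = 5408.41.
Real gross regional product 2016 = 8460.1/1.472 = 5747.35.
Change = 5747.35/5408.41 − 1 = 0.0627.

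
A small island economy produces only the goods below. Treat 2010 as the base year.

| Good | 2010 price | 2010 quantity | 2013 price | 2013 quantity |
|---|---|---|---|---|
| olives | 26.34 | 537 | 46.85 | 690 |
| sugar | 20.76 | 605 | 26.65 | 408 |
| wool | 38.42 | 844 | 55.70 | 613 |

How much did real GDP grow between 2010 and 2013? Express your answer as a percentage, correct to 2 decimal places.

Real GDP 2010 = Nominal GDP 2010 = 26.34·537 + 20.76·605 + 38.42·844 = 59130.86.
Real GDP 2013 (at 2010 prices) = 26.34·690 + 20.76·408 + 38.42·613 = 50196.14.
Real growth = 50196.14/59130.86 − 1 = -0.1511.

-15.11%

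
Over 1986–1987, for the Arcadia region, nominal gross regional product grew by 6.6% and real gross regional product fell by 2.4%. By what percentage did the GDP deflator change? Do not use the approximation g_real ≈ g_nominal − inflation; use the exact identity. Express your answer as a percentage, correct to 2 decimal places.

(1 + g_nom) = (1 + g_real)(1 + π), so π = 1.0660 / 0.9760 − 1 = 0.09221.

9.22%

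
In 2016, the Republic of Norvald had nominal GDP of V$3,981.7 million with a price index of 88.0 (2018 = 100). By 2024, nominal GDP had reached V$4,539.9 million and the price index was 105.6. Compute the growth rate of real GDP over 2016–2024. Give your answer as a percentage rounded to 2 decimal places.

Deflate each year: 2016 → 3981.7/0.880 = 4524.66; 2024 → 4539.9/1.056 = 4299.15.
So real GDP changed by 4299.15/4524.66 − 1 = -0.0498, i.e. -4.98%.

-4.98%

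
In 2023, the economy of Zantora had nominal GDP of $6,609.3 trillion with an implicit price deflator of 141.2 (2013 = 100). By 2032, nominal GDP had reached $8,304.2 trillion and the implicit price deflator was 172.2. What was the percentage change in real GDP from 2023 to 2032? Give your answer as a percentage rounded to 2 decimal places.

3.03%

Real GDP 2023 = 6609.3 / 1.412 = 4680.81.
Real GDP 2032 = 8304.2 / 1.722 = 4822.42.
Real growth = 4822.42 / 4680.81 − 1 = 0.0303.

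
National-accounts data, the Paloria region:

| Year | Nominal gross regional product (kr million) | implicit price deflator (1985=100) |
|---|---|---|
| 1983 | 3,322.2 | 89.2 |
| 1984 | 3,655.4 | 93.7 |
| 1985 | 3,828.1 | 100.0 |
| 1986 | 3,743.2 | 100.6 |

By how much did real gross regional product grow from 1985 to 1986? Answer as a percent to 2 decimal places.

-2.80%

Real gross regional product 1985 = 3828.1/1.000 = 3828.10.
Real gross regional product 1986 = 3743.2/1.006 = 3720.87.
Change = 3720.87/3828.10 − 1 = -0.0280.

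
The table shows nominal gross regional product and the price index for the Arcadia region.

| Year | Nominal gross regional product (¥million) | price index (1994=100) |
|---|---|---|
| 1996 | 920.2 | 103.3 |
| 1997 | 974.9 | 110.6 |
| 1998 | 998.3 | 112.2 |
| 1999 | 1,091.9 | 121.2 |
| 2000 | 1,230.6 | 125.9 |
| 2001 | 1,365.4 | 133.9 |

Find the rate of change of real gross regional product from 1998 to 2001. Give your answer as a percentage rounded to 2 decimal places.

14.61%

Real gross regional product 1998 = 998.3/1.122 = 889.75.
Real gross regional product 2001 = 1365.4/1.339 = 1019.72.
Change = 1019.72/889.75 − 1 = 0.1461.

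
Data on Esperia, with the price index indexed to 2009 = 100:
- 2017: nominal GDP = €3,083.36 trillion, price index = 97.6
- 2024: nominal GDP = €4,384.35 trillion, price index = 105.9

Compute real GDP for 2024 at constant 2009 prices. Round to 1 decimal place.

€4,140.1 trillion

Real GDP = Nominal / (price index/100) = 4384.35 / 1.059 = 4140.08.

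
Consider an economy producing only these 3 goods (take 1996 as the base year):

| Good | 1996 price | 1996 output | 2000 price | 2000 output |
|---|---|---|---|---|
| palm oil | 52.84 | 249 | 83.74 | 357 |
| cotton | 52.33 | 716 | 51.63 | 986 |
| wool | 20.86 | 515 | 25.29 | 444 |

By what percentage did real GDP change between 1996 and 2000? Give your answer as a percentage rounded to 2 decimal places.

29.91%

Real GDP 1996 = Nominal GDP 1996 = 52.84·249 + 52.33·716 + 20.86·515 = 61368.34.
Real GDP 2000 (at 1996 prices) = 52.84·357 + 52.33·986 + 20.86·444 = 79723.10.
Real growth = 79723.10/61368.34 − 1 = 0.2991.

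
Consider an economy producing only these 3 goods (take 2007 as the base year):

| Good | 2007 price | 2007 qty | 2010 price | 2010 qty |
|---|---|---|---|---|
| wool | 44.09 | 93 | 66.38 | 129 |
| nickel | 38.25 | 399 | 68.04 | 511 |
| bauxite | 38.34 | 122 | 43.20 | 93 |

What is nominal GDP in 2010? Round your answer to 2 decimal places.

47349.06

Nominal GDP 2010 = Σ (p_2010 × q_2010) = 66.38·129 + 68.04·511 + 43.20·93 = 47349.06.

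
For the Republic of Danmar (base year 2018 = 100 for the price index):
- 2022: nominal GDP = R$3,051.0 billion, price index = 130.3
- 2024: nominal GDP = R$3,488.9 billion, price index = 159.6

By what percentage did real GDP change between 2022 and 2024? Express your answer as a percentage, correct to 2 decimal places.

-6.64%

Deflate each year: 2022 → 3051.0/1.303 = 2341.52; 2024 → 3488.9/1.596 = 2186.03.
So real GDP changed by 2186.03/2341.52 − 1 = -0.0664, i.e. -6.64%.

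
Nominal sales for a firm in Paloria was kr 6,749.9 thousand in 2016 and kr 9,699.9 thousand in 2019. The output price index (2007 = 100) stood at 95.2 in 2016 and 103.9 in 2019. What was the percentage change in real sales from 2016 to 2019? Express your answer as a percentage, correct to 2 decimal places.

31.67%

Deflate each year: 2016 → 6749.9/0.952 = 7090.23; 2019 → 9699.9/1.039 = 9335.80.
So real sales changed by 9335.80/7090.23 − 1 = 0.3167, i.e. 31.67%.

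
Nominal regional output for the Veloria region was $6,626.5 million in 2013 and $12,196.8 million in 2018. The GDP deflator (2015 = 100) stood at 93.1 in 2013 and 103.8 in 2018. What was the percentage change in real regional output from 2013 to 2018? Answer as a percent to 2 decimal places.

65.09%

Deflate each year: 2013 → 6626.5/0.931 = 7117.62; 2018 → 12196.8/1.038 = 11750.29.
So real regional output changed by 11750.29/7117.62 − 1 = 0.6509, i.e. 65.09%.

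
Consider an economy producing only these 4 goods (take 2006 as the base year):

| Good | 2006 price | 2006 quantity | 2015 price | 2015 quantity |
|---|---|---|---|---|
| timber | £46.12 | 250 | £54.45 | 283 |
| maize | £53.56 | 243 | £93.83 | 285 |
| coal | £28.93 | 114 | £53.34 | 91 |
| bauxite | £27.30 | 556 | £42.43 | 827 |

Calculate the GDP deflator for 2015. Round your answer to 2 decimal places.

Nominal GDP 2015 = 54.45·283 + 93.83·285 + 53.34·91 + 42.43·827 = 82094.45.
Real GDP 2015 (at 2006 prices) = 46.12·283 + 53.56·285 + 28.93·91 + 27.30·827 = 53526.29.
Deflator = Nominal/Real × 100 = 82094.45/53526.29 × 100 = 153.372.

153.37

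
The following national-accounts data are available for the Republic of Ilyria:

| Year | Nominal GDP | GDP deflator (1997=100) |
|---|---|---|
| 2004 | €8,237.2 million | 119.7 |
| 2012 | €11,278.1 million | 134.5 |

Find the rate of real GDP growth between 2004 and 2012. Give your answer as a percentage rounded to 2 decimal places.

Real GDP 2004 = 8237.2 / 1.197 = 6881.54.
Real GDP 2012 = 11278.1 / 1.345 = 8385.20.
Real growth = 8385.20 / 6881.54 − 1 = 0.2185.

21.85%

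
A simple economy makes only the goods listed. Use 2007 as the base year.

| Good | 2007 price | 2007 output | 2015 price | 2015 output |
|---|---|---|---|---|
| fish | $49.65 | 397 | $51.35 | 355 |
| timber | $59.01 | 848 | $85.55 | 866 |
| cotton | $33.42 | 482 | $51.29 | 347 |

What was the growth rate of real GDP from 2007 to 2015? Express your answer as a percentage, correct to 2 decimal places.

Real GDP 2007 = Nominal GDP 2007 = 49.65·397 + 59.01·848 + 33.42·482 = 85859.97.
Real GDP 2015 (at 2007 prices) = 49.65·355 + 59.01·866 + 33.42·347 = 80325.15.
Real growth = 80325.15/85859.97 − 1 = -0.0645.

-6.45%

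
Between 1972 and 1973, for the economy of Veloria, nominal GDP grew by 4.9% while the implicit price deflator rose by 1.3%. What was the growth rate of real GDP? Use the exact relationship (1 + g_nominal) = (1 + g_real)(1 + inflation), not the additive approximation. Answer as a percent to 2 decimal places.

(1 + g_nom) = (1 + g_real)(1 + π), so g_real = 1.0490 / 1.0130 − 1 = 0.03554.

3.55%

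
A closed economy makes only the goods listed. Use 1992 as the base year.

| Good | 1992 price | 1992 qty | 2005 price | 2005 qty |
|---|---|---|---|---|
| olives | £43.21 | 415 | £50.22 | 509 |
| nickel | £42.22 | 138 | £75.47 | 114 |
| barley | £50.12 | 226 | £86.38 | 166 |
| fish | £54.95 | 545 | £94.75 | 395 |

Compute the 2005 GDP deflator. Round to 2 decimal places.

151.20

Nominal GDP 2005 = 50.22·509 + 75.47·114 + 86.38·166 + 94.75·395 = 85930.89.
Real GDP 2005 (at 1992 prices) = 43.21·509 + 42.22·114 + 50.12·166 + 54.95·395 = 56832.14.
Deflator = Nominal/Real × 100 = 85930.89/56832.14 × 100 = 151.201.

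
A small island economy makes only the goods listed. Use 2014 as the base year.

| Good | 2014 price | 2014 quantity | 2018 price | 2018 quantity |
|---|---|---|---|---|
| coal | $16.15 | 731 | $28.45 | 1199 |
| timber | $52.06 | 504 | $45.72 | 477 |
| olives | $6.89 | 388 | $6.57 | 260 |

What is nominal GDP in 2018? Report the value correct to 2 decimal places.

Nominal GDP 2018 = Σ (p_2018 × q_2018) = 28.45·1199 + 45.72·477 + 6.57·260 = 57628.19.

$57628.19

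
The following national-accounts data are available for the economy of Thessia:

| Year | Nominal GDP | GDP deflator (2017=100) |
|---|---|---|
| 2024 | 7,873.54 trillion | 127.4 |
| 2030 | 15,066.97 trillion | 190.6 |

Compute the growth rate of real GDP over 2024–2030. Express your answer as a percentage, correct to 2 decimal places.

Real GDP 2024 = 7873.54 / 1.274 = 6180.17.
Real GDP 2030 = 15066.97 / 1.906 = 7905.02.
Real growth = 7905.02 / 6180.17 − 1 = 0.2791.

27.91%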